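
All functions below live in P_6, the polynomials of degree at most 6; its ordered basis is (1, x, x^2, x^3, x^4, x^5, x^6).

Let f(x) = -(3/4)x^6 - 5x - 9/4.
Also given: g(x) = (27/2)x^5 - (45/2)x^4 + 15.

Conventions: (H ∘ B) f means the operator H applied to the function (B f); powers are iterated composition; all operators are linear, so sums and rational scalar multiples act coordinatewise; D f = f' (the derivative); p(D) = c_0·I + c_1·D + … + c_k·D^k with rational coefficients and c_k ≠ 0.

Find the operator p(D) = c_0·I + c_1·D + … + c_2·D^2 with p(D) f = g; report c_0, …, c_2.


p(D) = -3·D + D^2, i.e. c_0 = 0, c_1 = -3, c_2 = 1

D^0 f = -(3/4)x^6 - 5x - 9/4
D^1 f = -(9/2)x^5 - 5
D^2 f = -(45/2)x^4
matching coefficients of g against c_0 f + c_1 Df + … from the top degree down determines the c_i
solution: c_0 = 0, c_1 = -3, c_2 = 1


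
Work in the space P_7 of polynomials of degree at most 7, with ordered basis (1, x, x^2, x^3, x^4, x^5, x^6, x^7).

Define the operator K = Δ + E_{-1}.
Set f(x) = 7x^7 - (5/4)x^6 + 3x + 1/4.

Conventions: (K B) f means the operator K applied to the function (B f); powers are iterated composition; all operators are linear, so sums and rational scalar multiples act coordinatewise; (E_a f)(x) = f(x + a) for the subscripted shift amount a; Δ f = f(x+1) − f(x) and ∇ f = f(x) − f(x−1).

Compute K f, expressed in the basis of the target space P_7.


Δ f = 49x^6 + (279/2)x^5 + (905/4)x^4 + 220x^3 + (513/4)x^2 + (83/2)x + 35/4
E_{-1} f = 7x^7 - (201/4)x^6 + (309/2)x^5 - (1055/4)x^4 + 270x^3 - (663/4)x^2 + (119/2)x - 11
(Δ + E_{-1}) f = 7x^7 - (5/4)x^6 + 294x^5 - (75/2)x^4 + 490x^3 - (75/2)x^2 + 101x - 9/4

the result is g(x) = 7x^7 - (5/4)x^6 + 294x^5 - (75/2)x^4 + 490x^3 - (75/2)x^2 + 101x - 9/4


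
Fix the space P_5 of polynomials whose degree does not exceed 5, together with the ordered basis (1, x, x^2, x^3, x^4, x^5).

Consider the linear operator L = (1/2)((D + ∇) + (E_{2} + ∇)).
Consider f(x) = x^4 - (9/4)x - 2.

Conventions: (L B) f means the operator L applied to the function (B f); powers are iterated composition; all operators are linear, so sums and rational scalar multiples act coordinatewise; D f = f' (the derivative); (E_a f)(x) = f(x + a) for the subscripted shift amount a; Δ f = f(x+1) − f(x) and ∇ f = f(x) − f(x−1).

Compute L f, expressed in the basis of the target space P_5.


g(x) = (1/2)x^4 + 10x^3 + 6x^2 + (151/8)x + 3/8

D f = 4x^3 - 9/4
∇ f = 4x^3 - 6x^2 + 4x - 13/4
(D + ∇) f = 8x^3 - 6x^2 + 4x - 11/2
E_{2} f = x^4 + 8x^3 + 24x^2 + (119/4)x + 19/2
∇ f = 4x^3 - 6x^2 + 4x - 13/4
(E_{2} + ∇) f = x^4 + 12x^3 + 18x^2 + (135/4)x + 25/4
((D + ∇) + (E_{2} + ∇)) f = x^4 + 20x^3 + 12x^2 + (151/4)x + 3/4
((1/2)((D + ∇) + (E_{2} + ∇))) f = (1/2)x^4 + 10x^3 + 6x^2 + (151/8)x + 3/8


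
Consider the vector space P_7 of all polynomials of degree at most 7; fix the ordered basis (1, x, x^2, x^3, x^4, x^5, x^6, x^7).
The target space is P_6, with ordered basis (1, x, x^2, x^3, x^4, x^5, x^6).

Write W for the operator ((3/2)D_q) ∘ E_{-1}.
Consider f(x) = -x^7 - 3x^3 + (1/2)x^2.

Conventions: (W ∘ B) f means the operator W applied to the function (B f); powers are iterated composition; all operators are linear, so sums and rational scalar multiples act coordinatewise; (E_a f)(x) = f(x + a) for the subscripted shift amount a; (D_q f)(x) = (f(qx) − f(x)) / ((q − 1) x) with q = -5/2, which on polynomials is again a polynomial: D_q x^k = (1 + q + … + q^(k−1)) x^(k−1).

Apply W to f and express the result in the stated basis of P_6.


g(x) = -(33537/128)x^6 - (46683/64)x^5 - (28413/32)x^4 - (9135/16)x^3 - (1083/4)x^2 - (549/8)x - 51/2

E_{-1} f = -x^7 + 7x^6 - 21x^5 + 35x^4 - 38x^3 + (61/2)x^2 - 17x + 9/2
D_q E_{-1} f = -(11179/64)x^6 - (15561/32)x^5 - (9471/16)x^4 - (3045/8)x^3 - (361/2)x^2 - (183/4)x - 17
((3/2)D_q) E_{-1} f = -(33537/128)x^6 - (46683/64)x^5 - (28413/32)x^4 - (9135/16)x^3 - (1083/4)x^2 - (549/8)x - 51/2


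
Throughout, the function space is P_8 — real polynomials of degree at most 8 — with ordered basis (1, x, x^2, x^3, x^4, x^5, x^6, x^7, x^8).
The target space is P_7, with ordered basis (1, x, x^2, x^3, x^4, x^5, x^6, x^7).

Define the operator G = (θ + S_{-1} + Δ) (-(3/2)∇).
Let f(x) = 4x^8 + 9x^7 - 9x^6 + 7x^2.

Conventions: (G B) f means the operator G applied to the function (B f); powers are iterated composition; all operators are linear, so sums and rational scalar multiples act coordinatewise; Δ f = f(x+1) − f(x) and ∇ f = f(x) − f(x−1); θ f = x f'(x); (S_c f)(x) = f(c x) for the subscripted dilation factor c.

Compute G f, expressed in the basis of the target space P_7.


the result is g(x) = -288x^7 + (357/2)x^6 - 453x^5 - 1710x^4 - 132x^3 - 885x^2 - 189x - 33/2

∇ f = 32x^7 - 49x^6 - 19x^5 + 170x^4 - 271x^3 + 212x^2 - 71x + 7
(-(3/2)∇) f = -48x^7 + (147/2)x^6 + (57/2)x^5 - 255x^4 + (813/2)x^3 - 318x^2 + (213/2)x - 21/2
θ (-(3/2)∇) f = -336x^7 + 441x^6 + (285/2)x^5 - 1020x^4 + (2439/2)x^3 - 636x^2 + (213/2)x
S_{-1} (-(3/2)∇) f = 48x^7 + (147/2)x^6 - (57/2)x^5 - 255x^4 - (813/2)x^3 - 318x^2 - (213/2)x - 21/2
Δ (-(3/2)∇) f = -336x^6 - 567x^5 - 435x^4 - 945x^3 + 69x^2 - 189x - 6
(θ + S_{-1} + Δ) (-(3/2)∇) f = -288x^7 + (357/2)x^6 - 453x^5 - 1710x^4 - 132x^3 - 885x^2 - 189x - 33/2


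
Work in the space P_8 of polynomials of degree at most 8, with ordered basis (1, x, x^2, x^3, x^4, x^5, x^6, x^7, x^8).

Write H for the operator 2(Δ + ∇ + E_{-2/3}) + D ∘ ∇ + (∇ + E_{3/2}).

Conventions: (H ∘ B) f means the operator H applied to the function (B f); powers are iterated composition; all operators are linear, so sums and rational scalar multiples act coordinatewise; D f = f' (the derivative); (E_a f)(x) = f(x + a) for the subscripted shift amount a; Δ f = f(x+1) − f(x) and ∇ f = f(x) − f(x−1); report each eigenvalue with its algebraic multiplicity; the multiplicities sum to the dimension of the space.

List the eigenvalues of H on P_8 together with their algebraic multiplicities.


image of 1: 3
image of x: 3x + 31/6
image of x^2: 3x^2 + (31/3)x + 149/36
image of x^3: 3x^3 + (31/2)x^2 + (149/12)x + 1033/216
image of x^4: 3x^4 + (62/3)x^3 + (149/6)x^2 + (1033/54)x + 10961/1296
image of x^5: 3x^5 + (155/6)x^4 + (745/18)x^3 + (5165/108)x^2 + (54805/1296)x + 57001/7776
image of x^6: 3x^6 + 31x^5 + (745/12)x^4 + (5165/54)x^3 + (54805/432)x^2 + (57001/1296)x + 772913/46656
image of x^7: 3x^7 + (217/6)x^6 + (1043/12)x^5 + (36155/216)x^4 + (383635/1296)x^3 + (399007/2592)x^2 + (5410391/46656)x + 4190329/279936
image of x^8: 3x^8 + (124/3)x^7 + (1043/9)x^6 + (7231/27)x^5 + (383635/648)x^4 + (399007/972)x^3 + (5410391/11664)x^2 + (4190329/34992)x + 54935105/1679616
the matrix is upper triangular; its diagonal is (3, 3, 3, 3, 3, 3, 3, 3, 3)
for a triangular matrix the eigenvalues are the diagonal entries, with algebraic multiplicity their repetition count

λ = 3 (multiplicity 9)


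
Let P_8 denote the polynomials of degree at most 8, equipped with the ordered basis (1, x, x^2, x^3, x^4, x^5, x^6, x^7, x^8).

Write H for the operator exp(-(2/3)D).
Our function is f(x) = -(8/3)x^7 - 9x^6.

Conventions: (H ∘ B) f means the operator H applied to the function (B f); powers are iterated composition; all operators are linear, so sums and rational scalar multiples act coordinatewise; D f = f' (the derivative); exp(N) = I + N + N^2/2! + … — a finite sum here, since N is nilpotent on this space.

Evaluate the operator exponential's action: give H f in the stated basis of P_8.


order-1 term: (112/9)x^6 + 36x^5
order-2 term: -(224/9)x^5 - 60x^4
order-3 term: (2240/81)x^4 + (160/3)x^3
order-4 term: -(4480/243)x^3 - (80/3)x^2
order-5 term: (1792/243)x^2 + (64/9)x
order-6 term: -(3584/2187)x - 64/81
order-7 term: 1024/6561
the series for exp(-(2/3)D) f terminates at order 7
exp(-(2/3)D) f = -(8/3)x^7 + (31/9)x^6 + (100/9)x^5 - (2620/81)x^4 + (8480/243)x^3 - (4688/243)x^2 + (11968/2187)x - 4160/6561

the result is g(x) = -(8/3)x^7 + (31/9)x^6 + (100/9)x^5 - (2620/81)x^4 + (8480/243)x^3 - (4688/243)x^2 + (11968/2187)x - 4160/6561


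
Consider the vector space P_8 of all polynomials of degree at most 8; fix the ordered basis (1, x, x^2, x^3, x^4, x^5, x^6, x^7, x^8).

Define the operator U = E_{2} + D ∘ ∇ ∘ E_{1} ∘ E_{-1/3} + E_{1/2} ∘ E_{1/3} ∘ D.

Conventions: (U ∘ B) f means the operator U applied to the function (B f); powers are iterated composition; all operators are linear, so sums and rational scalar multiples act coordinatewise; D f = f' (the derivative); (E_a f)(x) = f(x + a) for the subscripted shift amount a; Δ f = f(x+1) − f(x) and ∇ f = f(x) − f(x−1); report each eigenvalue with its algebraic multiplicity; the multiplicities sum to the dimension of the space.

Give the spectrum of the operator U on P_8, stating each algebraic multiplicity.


image of 1: 1
image of x: x + 3
image of x^2: x^2 + 6x + 23/3
image of x^3: x^3 + 9x^2 + 23x + 133/12
image of x^4: x^4 + 12x^3 + 46x^2 + (133/3)x + 1061/54
image of x^5: x^5 + 15x^4 + (230/3)x^3 + (665/6)x^2 + (5305/54)x + 45797/1296
image of x^6: x^6 + 18x^5 + 115x^4 + (665/3)x^3 + (5305/18)x^2 + (45797/216)x + 87125/1296
image of x^7: x^7 + 21x^6 + 161x^5 + (4655/12)x^4 + (37135/54)x^3 + (320579/432)x^2 + (609875/1296)x + 6109567/46656
image of x^8: x^8 + 24x^7 + (644/3)x^6 + (1862/3)x^5 + (37135/27)x^4 + (320579/162)x^3 + (609875/324)x^2 + (6109567/5832)x + 9052589/34992
the matrix is upper triangular; its diagonal is (1, 1, 1, 1, 1, 1, 1, 1, 1)
for a triangular matrix the eigenvalues are the diagonal entries, with algebraic multiplicity their repetition count

λ = 1 (multiplicity 9)


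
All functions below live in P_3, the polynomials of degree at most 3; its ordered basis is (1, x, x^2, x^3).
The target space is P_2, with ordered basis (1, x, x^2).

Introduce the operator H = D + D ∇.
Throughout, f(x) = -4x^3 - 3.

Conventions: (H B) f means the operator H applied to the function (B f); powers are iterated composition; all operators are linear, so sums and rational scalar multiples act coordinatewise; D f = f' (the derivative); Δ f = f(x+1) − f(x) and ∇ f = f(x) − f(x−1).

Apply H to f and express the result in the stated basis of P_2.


the image equals g(x) = -12x^2 - 24x + 12

D f = -12x^2
∇ f = -12x^2 + 12x - 4
D ∇ f = -24x + 12
(D + D ∇) f = -12x^2 - 24x + 12


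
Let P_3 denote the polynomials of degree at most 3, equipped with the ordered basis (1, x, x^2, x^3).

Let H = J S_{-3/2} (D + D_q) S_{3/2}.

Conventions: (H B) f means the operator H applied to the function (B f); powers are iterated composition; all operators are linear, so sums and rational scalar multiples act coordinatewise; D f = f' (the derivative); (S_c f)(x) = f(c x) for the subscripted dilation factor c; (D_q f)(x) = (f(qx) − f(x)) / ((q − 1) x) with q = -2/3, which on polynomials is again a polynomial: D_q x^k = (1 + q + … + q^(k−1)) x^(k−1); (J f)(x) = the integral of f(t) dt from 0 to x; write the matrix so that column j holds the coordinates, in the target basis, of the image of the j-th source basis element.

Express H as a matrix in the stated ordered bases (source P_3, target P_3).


the matrix is [[0, 0, 0, 0]; [0, 3, 0, 0]; [0, 0, -63/16, 0]; [0, 0, 0, 153/16]] (rows listed top to bottom)

image of 1: 0
image of x: 3x
image of x^2: -(63/16)x^2
image of x^3: (153/16)x^3
each image's coordinates form column j of the matrix


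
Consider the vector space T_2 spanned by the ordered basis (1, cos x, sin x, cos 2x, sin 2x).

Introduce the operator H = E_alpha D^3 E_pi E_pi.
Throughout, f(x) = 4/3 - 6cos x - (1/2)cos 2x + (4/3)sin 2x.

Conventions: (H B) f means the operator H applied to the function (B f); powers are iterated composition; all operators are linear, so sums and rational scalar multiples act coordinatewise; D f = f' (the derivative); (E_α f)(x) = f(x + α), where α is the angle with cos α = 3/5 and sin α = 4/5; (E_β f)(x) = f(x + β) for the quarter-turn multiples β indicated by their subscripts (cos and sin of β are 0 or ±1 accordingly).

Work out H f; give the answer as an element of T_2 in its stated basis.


E_pi f = 4/3 + 6cos x - (1/2)cos 2x + (4/3)sin 2x
E_pi E_pi f = 4/3 - 6cos x - (1/2)cos 2x + (4/3)sin 2x
D (E_pi E_pi) f = 6sin x + (8/3)cos 2x + sin 2x
D D (E_pi E_pi) f = 6cos x + 2cos 2x - (16/3)sin 2x
D D D (E_pi E_pi) f = -6sin x - (32/3)cos 2x - 4sin 2x
E_alpha D^3 (E_pi E_pi) f = -(24/5)cos x - (18/5)sin x - (64/75)cos 2x + (284/25)sin 2x

the image equals g(x) = -(24/5)cos x - (18/5)sin x - (64/75)cos 2x + (284/25)sin 2x


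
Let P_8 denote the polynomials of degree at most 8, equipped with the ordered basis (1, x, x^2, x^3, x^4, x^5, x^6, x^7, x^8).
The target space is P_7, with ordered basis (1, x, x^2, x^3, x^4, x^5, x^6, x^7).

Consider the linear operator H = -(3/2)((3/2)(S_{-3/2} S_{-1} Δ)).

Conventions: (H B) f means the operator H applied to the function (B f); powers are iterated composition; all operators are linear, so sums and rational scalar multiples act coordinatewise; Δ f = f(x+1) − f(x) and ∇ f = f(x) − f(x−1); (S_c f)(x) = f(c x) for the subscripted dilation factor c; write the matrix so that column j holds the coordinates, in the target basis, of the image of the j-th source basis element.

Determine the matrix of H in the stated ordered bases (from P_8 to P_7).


the matrix is [[0, -9/4, -9/4, -9/4, -9/4, -9/4, -9/4, -9/4, -9/4]; [0, 0, -27/4, -81/8, -27/2, -135/8, -81/4, -189/8, -27]; [0, 0, 0, -243/16, -243/8, -405/8, -1215/16, -1701/16, -567/4]; [0, 0, 0, 0, -243/8, -1215/16, -1215/8, -8505/32, -1701/4]; [0, 0, 0, 0, 0, -3645/64, -10935/64, -25515/64, -25515/32]; [0, 0, 0, 0, 0, 0, -6561/64, -45927/128, -15309/16]; [0, 0, 0, 0, 0, 0, 0, -45927/256, -45927/64]; [0, 0, 0, 0, 0, 0, 0, 0, -19683/64]] (rows listed top to bottom)

image of 1: 0
image of x: -9/4
image of x^2: -(27/4)x - 9/4
image of x^3: -(243/16)x^2 - (81/8)x - 9/4
image of x^4: -(243/8)x^3 - (243/8)x^2 - (27/2)x - 9/4
image of x^5: -(3645/64)x^4 - (1215/16)x^3 - (405/8)x^2 - (135/8)x - 9/4
image of x^6: -(6561/64)x^5 - (10935/64)x^4 - (1215/8)x^3 - (1215/16)x^2 - (81/4)x - 9/4
image of x^7: -(45927/256)x^6 - (45927/128)x^5 - (25515/64)x^4 - (8505/32)x^3 - (1701/16)x^2 - (189/8)x - 9/4
image of x^8: -(19683/64)x^7 - (45927/64)x^6 - (15309/16)x^5 - (25515/32)x^4 - (1701/4)x^3 - (567/4)x^2 - 27x - 9/4
each image's coordinates form column j of the matrix


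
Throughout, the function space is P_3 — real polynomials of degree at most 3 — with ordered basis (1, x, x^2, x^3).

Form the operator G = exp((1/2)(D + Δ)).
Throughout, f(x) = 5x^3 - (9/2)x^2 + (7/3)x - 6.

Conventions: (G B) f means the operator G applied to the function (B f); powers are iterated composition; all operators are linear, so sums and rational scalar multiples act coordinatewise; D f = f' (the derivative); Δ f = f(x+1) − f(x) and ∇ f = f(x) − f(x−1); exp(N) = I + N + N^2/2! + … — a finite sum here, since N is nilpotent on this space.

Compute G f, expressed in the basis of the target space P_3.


the result is g(x) = 5x^3 + (21/2)x^2 + (95/6)x + 55/12

order-1 term: 15x^2 - (3/2)x + 31/12
order-2 term: 15x + 3
order-3 term: 5
the series for exp((1/2)(D + Δ)) f terminates at order 3
exp((1/2)(D + Δ)) f = 5x^3 + (21/2)x^2 + (95/6)x + 55/12


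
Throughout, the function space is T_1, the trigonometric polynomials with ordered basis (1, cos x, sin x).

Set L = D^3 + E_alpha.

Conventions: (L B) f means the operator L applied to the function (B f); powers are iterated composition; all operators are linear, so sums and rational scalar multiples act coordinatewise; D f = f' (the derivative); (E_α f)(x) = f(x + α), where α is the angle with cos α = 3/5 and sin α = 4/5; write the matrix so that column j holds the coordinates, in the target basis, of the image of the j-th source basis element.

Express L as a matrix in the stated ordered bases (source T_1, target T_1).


image of 1: 1
image of cos x: (3/5)cos x + (1/5)sin x
image of sin x: -(1/5)cos x + (3/5)sin x
each image's coordinates form column j of the matrix

the matrix is [[1, 0, 0]; [0, 3/5, -1/5]; [0, 1/5, 3/5]] (rows listed top to bottom)


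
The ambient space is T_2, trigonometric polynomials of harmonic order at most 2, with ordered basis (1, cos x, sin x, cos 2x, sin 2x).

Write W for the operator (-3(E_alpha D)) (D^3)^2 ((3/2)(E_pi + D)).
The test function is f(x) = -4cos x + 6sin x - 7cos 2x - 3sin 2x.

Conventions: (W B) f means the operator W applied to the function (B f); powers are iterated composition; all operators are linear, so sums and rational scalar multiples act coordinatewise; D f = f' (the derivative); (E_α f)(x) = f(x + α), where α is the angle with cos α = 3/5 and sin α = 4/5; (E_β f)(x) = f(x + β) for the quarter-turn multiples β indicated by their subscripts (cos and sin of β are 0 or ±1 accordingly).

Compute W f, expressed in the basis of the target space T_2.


E_pi f = 4cos x - 6sin x - 7cos 2x - 3sin 2x
D f = 6cos x + 4sin x - 6cos 2x + 14sin 2x
(E_pi + D) f = 10cos x - 2sin x - 13cos 2x + 11sin 2x
((3/2)(E_pi + D)) f = 15cos x - 3sin x - (39/2)cos 2x + (33/2)sin 2x
D ((3/2)(E_pi + D)) f = -3cos x - 15sin x + 33cos 2x + 39sin 2x
D D ((3/2)(E_pi + D)) f = -15cos x + 3sin x + 78cos 2x - 66sin 2x
D D D ((3/2)(E_pi + D)) f = 3cos x + 15sin x - 132cos 2x - 156sin 2x
D D^3 ((3/2)(E_pi + D)) f = 15cos x - 3sin x - 312cos 2x + 264sin 2x
D D D^3 ((3/2)(E_pi + D)) f = -3cos x - 15sin x + 528cos 2x + 624sin 2x
D D D D^3 ((3/2)(E_pi + D)) f = -15cos x + 3sin x + 1248cos 2x - 1056sin 2x
D (D^3)^2 ((3/2)(E_pi + D)) f = 3cos x + 15sin x - 2112cos 2x - 2496sin 2x
E_alpha D (D^3)^2 ((3/2)(E_pi + D)) f = (69/5)cos x + (33/5)sin x - (9024/5)cos 2x + (13632/5)sin 2x
(-3(E_alpha D)) (D^3)^2 ((3/2)(E_pi + D)) f = -(207/5)cos x - (99/5)sin x + (27072/5)cos 2x - (40896/5)sin 2x

g(x) = -(207/5)cos x - (99/5)sin x + (27072/5)cos 2x - (40896/5)sin 2x


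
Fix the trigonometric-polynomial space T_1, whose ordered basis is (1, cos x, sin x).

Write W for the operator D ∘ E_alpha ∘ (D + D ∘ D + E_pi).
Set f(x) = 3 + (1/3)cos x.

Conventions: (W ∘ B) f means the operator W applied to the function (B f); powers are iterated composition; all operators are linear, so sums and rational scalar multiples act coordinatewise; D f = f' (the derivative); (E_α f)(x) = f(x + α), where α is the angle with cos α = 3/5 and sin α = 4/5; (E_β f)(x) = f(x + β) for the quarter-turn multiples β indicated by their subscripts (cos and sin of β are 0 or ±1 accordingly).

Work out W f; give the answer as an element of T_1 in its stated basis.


the image equals g(x) = (1/3)cos x + (2/3)sin x

D f = -(1/3)sin x
D f = -(1/3)sin x
D D f = -(1/3)cos x
E_pi f = 3 - (1/3)cos x
(D + D ∘ D + E_pi) f = 3 - (2/3)cos x - (1/3)sin x
E_alpha (D + D ∘ D + E_pi) f = 3 - (2/3)cos x + (1/3)sin x
D E_alpha (D + D ∘ D + E_pi) f = (1/3)cos x + (2/3)sin x


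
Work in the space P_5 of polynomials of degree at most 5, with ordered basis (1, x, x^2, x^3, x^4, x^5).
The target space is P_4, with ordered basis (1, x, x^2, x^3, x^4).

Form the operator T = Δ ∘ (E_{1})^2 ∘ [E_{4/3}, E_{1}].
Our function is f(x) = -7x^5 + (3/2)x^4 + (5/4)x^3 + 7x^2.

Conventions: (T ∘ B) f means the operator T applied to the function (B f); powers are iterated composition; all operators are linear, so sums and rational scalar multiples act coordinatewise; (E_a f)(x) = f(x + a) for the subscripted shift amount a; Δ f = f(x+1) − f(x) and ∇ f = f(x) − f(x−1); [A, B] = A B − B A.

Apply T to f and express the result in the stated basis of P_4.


the result is g(x) = 0

E_{1} f = -7x^5 - (67/2)x^4 - (251/4)x^3 - (201/4)x^2 - (45/4)x + 11/4
E_{4/3} E_{1} f = -7x^5 - (481/6)x^4 - (13171/36)x^3 - (89047/108)x^2 - (294245/324)x - 374899/972
E_{4/3} f = -7x^5 - (271/6)x^4 - (4147/36)x^3 - (3724/27)x^2 - (5756/81)x - 2272/243
E_{1} E_{4/3} f = -7x^5 - (481/6)x^4 - (13171/36)x^3 - (89047/108)x^2 - (294245/324)x - 374899/972
[E_{4/3}, E_{1}] f = 0
E_{1} [E_{4/3}, E_{1}] f = 0
E_{1} E_{1} [E_{4/3}, E_{1}] f = 0
Δ (E_{1})^2 [E_{4/3}, E_{1}] f = 0


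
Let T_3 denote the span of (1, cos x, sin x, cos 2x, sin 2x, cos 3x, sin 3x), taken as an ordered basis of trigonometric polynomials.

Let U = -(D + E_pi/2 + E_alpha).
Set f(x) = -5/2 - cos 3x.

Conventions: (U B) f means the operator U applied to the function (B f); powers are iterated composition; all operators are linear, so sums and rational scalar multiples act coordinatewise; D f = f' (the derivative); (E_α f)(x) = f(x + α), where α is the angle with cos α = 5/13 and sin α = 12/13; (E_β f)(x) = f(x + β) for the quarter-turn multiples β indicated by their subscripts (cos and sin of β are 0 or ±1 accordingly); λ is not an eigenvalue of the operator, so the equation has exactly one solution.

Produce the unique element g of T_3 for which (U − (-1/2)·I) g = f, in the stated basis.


write g with unknown coordinates in the stated basis and equate coefficients in (U − (-1/2)·I) g = f
solving from the highest basis element down gives g = 5/3 - (12534/41029)cos 3x + (14264/41029)sin 3x
check: U g = -10/3 - (34762/41029)cos 3x - (7132/41029)sin 3x
so U g − (-1/2)·g = -5/2 - cos 3x = f ✓

g(x) = 5/3 - (12534/41029)cos 3x + (14264/41029)sin 3x


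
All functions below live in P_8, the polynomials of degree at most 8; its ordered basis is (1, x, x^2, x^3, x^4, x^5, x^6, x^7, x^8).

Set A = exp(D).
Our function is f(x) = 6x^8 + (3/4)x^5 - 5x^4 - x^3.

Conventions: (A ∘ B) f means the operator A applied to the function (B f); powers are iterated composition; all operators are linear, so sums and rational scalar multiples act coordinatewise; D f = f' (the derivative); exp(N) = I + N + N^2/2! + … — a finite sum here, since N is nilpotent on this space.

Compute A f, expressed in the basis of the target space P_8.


the result is g(x) = 6x^8 + 48x^7 + 168x^6 + (1347/4)x^5 + (1675/4)x^4 + (645/2)x^3 + (285/2)x^2 + (115/4)x + 3/4

order-1 term: 48x^7 + (15/4)x^4 - 20x^3 - 3x^2
order-2 term: 168x^6 + (15/2)x^3 - 30x^2 - 3x
order-3 term: 336x^5 + (15/2)x^2 - 20x - 1
order-4 term: 420x^4 + (15/4)x - 5
order-5 term: 336x^3 + 3/4
order-6 term: 168x^2
order-7 term: 48x
order-8 term: 6
the series for exp(D) f terminates at order 8
exp(D) f = 6x^8 + 48x^7 + 168x^6 + (1347/4)x^5 + (1675/4)x^4 + (645/2)x^3 + (285/2)x^2 + (115/4)x + 3/4


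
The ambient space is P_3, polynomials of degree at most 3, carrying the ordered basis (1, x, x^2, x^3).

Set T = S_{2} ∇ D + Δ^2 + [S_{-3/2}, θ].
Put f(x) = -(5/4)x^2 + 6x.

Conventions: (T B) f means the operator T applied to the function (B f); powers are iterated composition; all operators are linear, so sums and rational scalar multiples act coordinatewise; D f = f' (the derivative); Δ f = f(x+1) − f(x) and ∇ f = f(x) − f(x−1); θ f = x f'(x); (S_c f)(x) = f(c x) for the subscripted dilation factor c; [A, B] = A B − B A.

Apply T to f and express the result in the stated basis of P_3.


D f = -(5/2)x + 6
∇ D f = -5/2
S_{2} ∇ D f = -5/2
Δ f = -(5/2)x + 19/4
Δ Δ f = -5/2
θ f = -(5/2)x^2 + 6x
S_{-3/2} θ f = -(45/8)x^2 - 9x
S_{-3/2} f = -(45/16)x^2 - 9x
θ S_{-3/2} f = -(45/8)x^2 - 9x
[S_{-3/2}, θ] f = 0
(S_{2} ∇ D + Δ^2 + [S_{-3/2}, θ]) f = -5

the image equals g(x) = -5


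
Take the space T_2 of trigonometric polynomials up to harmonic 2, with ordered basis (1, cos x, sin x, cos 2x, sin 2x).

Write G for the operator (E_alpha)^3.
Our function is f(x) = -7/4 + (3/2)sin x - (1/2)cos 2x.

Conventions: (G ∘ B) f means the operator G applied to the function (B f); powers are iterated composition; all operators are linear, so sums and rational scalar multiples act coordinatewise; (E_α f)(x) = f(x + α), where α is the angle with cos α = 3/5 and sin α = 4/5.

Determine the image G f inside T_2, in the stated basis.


the image equals g(x) = -7/4 + (66/125)cos x - (351/250)sin x - (11753/31250)cos 2x - (5148/15625)sin 2x

E_alpha f = -7/4 + (6/5)cos x + (9/10)sin x + (7/50)cos 2x + (12/25)sin 2x
E_alpha E_alpha f = -7/4 + (36/25)cos x - (21/50)sin x + (527/1250)cos 2x - (168/625)sin 2x
E_alpha E_alpha E_alpha f = -7/4 + (66/125)cos x - (351/250)sin x - (11753/31250)cos 2x - (5148/15625)sin 2x


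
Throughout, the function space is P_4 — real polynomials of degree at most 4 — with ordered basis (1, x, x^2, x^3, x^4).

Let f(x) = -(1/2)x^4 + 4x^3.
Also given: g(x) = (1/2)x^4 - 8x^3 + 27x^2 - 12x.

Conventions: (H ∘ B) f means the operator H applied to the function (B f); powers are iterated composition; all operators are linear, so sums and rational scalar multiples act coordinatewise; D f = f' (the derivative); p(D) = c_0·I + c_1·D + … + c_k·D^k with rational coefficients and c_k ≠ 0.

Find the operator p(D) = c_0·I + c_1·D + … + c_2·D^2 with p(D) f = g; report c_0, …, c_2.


D^0 f = -(1/2)x^4 + 4x^3
D^1 f = -2x^3 + 12x^2
D^2 f = -6x^2 + 24x
matching coefficients of g against c_0 f + c_1 Df + … from the top degree down determines the c_i
solution: c_0 = -1, c_1 = 2, c_2 = -1/2

p(D) = -I + 2·D − (1/2)·D^2, i.e. c_0 = -1, c_1 = 2, c_2 = -1/2


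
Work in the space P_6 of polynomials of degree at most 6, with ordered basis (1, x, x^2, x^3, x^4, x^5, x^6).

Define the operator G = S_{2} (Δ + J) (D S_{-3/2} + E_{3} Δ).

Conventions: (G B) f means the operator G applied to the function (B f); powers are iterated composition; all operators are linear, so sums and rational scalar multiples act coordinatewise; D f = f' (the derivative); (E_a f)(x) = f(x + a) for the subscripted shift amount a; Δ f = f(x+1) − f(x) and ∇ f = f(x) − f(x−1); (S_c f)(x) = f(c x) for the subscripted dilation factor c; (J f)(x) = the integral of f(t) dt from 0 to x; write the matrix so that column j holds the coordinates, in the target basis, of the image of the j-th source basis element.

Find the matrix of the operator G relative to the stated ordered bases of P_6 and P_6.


the matrix is [[0, 0, 13/2, 111/8, 857/4, 41025/32, 263371/32]; [0, -1, 14, 91/2, 1327/2, 12793/4, 372119/16]; [0, 0, 13, 42, 587, 7195/4, 94983/4]; [0, 0, 0, -19, 112, -205/3, 32615/2]; [0, 0, 0, 0, 97, 280, 17815/2]; [0, 0, 0, 0, 0, -211, 672]; [0, 0, 0, 0, 0, 0, 793]] (rows listed top to bottom)

image of 1: 0
image of x: -x
image of x^2: 13x^2 + 14x + 13/2
image of x^3: -19x^3 + 42x^2 + (91/2)x + 111/8
image of x^4: 97x^4 + 112x^3 + 587x^2 + (1327/2)x + 857/4
image of x^5: -211x^5 + 280x^4 - (205/3)x^3 + (7195/4)x^2 + (12793/4)x + 41025/32
image of x^6: 793x^6 + 672x^5 + (17815/2)x^4 + (32615/2)x^3 + (94983/4)x^2 + (372119/16)x + 263371/32
each image's coordinates form column j of the matrix


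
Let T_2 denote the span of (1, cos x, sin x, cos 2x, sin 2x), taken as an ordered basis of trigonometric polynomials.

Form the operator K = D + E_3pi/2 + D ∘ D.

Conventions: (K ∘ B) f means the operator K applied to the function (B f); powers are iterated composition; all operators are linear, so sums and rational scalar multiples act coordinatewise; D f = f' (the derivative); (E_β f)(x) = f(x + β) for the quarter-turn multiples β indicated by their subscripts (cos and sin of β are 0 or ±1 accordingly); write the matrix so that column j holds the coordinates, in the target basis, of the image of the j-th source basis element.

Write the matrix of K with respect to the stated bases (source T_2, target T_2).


image of 1: 1
image of cos x: -cos x
image of sin x: -sin x
image of cos 2x: -5cos 2x - 2sin 2x
image of sin 2x: 2cos 2x - 5sin 2x
each image's coordinates form column j of the matrix

the matrix is [[1, 0, 0, 0, 0]; [0, -1, 0, 0, 0]; [0, 0, -1, 0, 0]; [0, 0, 0, -5, 2]; [0, 0, 0, -2, -5]] (rows listed top to bottom)


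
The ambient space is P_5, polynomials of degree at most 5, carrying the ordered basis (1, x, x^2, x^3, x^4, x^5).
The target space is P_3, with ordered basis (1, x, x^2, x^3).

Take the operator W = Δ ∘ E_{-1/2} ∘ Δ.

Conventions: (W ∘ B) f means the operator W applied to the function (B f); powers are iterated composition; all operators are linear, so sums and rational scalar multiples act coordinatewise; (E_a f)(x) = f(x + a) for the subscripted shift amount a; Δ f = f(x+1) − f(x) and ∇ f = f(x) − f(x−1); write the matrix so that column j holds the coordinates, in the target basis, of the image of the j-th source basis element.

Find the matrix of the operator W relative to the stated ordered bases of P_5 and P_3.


the matrix is [[0, 0, 2, 3, 5, 15/2]; [0, 0, 0, 6, 12, 25]; [0, 0, 0, 0, 12, 30]; [0, 0, 0, 0, 0, 20]] (rows listed top to bottom)

image of 1: 0
image of x: 0
image of x^2: 2
image of x^3: 6x + 3
image of x^4: 12x^2 + 12x + 5
image of x^5: 20x^3 + 30x^2 + 25x + 15/2
each image's coordinates form column j of the matrix


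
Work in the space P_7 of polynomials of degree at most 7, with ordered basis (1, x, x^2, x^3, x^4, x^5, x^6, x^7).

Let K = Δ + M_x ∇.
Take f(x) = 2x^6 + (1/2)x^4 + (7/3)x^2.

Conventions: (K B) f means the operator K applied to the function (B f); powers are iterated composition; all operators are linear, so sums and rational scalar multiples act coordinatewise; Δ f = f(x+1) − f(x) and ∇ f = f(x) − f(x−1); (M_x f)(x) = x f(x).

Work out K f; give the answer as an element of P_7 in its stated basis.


the image equals g(x) = 12x^6 - 18x^5 + 72x^4 + 9x^3 + (155/3)x^2 + (83/6)x + 29/6

Δ f = 12x^5 + 30x^4 + 42x^3 + 33x^2 + (56/3)x + 29/6
∇ f = 12x^5 - 30x^4 + 42x^3 - 33x^2 + (56/3)x - 29/6
M_x ∇ f = 12x^6 - 30x^5 + 42x^4 - 33x^3 + (56/3)x^2 - (29/6)x
(Δ + M_x ∇) f = 12x^6 - 18x^5 + 72x^4 + 9x^3 + (155/3)x^2 + (83/6)x + 29/6


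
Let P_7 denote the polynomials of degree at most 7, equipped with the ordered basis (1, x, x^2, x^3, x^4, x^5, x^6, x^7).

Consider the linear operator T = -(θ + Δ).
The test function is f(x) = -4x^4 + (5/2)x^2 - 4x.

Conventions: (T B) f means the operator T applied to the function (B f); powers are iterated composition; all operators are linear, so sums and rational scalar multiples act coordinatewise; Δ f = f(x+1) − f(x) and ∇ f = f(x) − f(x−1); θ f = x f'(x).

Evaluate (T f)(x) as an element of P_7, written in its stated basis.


the result is g(x) = 16x^4 + 16x^3 + 19x^2 + 15x + 11/2

θ f = -16x^4 + 5x^2 - 4x
Δ f = -16x^3 - 24x^2 - 11x - 11/2
(θ + Δ) f = -16x^4 - 16x^3 - 19x^2 - 15x - 11/2
(-(θ + Δ)) f = 16x^4 + 16x^3 + 19x^2 + 15x + 11/2


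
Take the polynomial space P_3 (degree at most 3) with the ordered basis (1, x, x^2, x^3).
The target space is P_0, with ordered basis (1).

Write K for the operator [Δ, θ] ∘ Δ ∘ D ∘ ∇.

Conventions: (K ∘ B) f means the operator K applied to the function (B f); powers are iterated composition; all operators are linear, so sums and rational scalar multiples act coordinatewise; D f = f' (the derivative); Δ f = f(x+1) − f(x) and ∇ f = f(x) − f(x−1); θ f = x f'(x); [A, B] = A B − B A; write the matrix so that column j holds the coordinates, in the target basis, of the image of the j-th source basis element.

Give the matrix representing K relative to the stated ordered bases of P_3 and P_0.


image of 1: 0
image of x: 0
image of x^2: 0
image of x^3: 0
each image's coordinates form column j of the matrix

the matrix is [[0, 0, 0, 0]] (rows listed top to bottom)


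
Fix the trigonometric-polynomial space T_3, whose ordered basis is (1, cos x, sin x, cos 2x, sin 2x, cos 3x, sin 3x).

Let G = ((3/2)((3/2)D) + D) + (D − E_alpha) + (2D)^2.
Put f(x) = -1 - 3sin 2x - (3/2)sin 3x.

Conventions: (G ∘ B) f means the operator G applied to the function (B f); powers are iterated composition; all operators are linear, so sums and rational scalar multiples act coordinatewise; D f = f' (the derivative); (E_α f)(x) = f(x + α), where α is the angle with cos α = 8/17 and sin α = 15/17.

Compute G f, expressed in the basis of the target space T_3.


D f = -6cos 2x - (9/2)cos 3x
((3/2)D) f = -9cos 2x - (27/4)cos 3x
((3/2)((3/2)D)) f = -(27/2)cos 2x - (81/8)cos 3x
D f = -6cos 2x - (9/2)cos 3x
((3/2)((3/2)D) + D) f = -(39/2)cos 2x - (117/8)cos 3x
D f = -6cos 2x - (9/2)cos 3x
E_alpha f = -1 - (720/289)cos 2x + (483/289)sin 2x + (1485/9826)cos 3x + (7332/4913)sin 3x
(-E_alpha) f = 1 + (720/289)cos 2x - (483/289)sin 2x - (1485/9826)cos 3x - (7332/4913)sin 3x
(D − E_alpha) f = 1 - (1014/289)cos 2x - (483/289)sin 2x - (22851/4913)cos 3x - (7332/4913)sin 3x
D f = -6cos 2x - (9/2)cos 3x
(2D) f = -12cos 2x - 9cos 3x
D (2D) f = 24sin 2x + 27sin 3x
(2D) (2D) f = 48sin 2x + 54sin 3x
(((3/2)((3/2)D) + D) + (D − E_alpha) + (2D)^2) f = 1 - (13299/578)cos 2x + (13389/289)sin 2x - (757629/39304)cos 3x + (257970/4913)sin 3x

the result is g(x) = 1 - (13299/578)cos 2x + (13389/289)sin 2x - (757629/39304)cos 3x + (257970/4913)sin 3x


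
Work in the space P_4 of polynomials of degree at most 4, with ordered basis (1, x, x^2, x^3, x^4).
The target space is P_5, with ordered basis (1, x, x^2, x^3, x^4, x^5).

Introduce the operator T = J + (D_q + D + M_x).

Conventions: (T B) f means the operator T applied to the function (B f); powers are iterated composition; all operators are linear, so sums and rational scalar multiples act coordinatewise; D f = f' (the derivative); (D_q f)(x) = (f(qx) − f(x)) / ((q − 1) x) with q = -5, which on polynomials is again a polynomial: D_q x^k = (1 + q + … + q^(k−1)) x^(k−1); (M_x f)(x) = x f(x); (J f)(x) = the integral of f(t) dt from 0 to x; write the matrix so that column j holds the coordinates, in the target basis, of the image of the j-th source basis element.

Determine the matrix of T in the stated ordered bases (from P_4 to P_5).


image of 1: 2x
image of x: (3/2)x^2 + 2
image of x^2: (4/3)x^3 - 2x
image of x^3: (5/4)x^4 + 24x^2
image of x^4: (6/5)x^5 - 100x^3
each image's coordinates form column j of the matrix

the matrix is [[0, 2, 0, 0, 0]; [2, 0, -2, 0, 0]; [0, 3/2, 0, 24, 0]; [0, 0, 4/3, 0, -100]; [0, 0, 0, 5/4, 0]; [0, 0, 0, 0, 6/5]] (rows listed top to bottom)


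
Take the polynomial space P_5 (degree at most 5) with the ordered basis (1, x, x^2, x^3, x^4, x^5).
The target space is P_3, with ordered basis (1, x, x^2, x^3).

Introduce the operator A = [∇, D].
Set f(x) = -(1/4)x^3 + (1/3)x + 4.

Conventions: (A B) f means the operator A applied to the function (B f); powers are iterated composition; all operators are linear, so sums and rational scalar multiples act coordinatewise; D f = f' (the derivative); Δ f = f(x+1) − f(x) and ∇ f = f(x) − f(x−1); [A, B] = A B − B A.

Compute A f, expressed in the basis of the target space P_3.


the result is g(x) = 0

D f = -(3/4)x^2 + 1/3
∇ D f = -(3/2)x + 3/4
∇ f = -(3/4)x^2 + (3/4)x + 1/12
D ∇ f = -(3/2)x + 3/4
[∇, D] f = 0


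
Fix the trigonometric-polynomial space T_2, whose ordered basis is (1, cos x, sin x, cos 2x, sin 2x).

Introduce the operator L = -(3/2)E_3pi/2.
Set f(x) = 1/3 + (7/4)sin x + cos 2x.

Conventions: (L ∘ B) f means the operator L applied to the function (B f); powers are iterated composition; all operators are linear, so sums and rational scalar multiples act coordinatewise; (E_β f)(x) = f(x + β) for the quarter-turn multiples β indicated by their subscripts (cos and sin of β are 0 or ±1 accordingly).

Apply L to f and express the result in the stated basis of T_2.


E_3pi/2 f = 1/3 - (7/4)cos x - cos 2x
(-(3/2)E_3pi/2) f = -1/2 + (21/8)cos x + (3/2)cos 2x

the result is g(x) = -1/2 + (21/8)cos x + (3/2)cos 2x


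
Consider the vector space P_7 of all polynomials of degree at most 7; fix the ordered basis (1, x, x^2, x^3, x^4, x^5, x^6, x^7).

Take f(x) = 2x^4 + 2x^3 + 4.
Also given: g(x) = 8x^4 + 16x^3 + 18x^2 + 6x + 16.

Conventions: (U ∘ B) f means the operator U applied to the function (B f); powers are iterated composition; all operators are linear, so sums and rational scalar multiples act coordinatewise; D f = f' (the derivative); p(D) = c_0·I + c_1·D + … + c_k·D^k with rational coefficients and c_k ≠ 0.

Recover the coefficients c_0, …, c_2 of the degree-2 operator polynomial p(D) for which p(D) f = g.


c_0 = 4, c_1 = 1, c_2 = 1/2

D^0 f = 2x^4 + 2x^3 + 4
D^1 f = 8x^3 + 6x^2
D^2 f = 24x^2 + 12x
matching coefficients of g against c_0 f + c_1 Df + … from the top degree down determines the c_i
solution: c_0 = 4, c_1 = 1, c_2 = 1/2


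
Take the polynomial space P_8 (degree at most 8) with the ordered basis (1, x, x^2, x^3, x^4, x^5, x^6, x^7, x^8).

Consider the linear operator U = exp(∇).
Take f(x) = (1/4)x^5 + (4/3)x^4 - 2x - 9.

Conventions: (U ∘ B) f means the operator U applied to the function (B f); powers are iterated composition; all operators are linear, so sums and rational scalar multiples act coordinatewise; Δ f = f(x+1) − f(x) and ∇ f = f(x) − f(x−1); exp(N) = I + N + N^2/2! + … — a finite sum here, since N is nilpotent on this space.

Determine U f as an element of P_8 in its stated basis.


order-1 term: (5/4)x^4 + (17/6)x^3 - (11/2)x^2 + (49/12)x - 37/12
order-2 term: (5/2)x^3 + (1/2)x^2 - (29/4)x + 67/12
order-3 term: (5/2)x^2 - (13/6)x - 7/4
order-4 term: (5/4)x - 7/6
order-5 term: 1/4
the series for exp(∇) f terminates at order 5
exp(∇) f = (1/4)x^5 + (31/12)x^4 + (16/3)x^3 - (5/2)x^2 - (73/12)x - 55/6

g(x) = (1/4)x^5 + (31/12)x^4 + (16/3)x^3 - (5/2)x^2 - (73/12)x - 55/6


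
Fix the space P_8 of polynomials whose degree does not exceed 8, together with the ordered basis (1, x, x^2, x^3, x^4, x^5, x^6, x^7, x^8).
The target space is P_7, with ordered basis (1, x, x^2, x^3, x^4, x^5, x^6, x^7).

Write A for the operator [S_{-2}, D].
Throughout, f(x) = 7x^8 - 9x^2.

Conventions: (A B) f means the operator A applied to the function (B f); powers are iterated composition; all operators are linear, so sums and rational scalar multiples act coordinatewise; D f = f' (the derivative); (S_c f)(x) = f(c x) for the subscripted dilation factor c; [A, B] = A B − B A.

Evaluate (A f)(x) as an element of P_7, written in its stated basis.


D f = 56x^7 - 18x
S_{-2} D f = -7168x^7 + 36x
S_{-2} f = 1792x^8 - 36x^2
D S_{-2} f = 14336x^7 - 72x
[S_{-2}, D] f = -21504x^7 + 108x

g(x) = -21504x^7 + 108x


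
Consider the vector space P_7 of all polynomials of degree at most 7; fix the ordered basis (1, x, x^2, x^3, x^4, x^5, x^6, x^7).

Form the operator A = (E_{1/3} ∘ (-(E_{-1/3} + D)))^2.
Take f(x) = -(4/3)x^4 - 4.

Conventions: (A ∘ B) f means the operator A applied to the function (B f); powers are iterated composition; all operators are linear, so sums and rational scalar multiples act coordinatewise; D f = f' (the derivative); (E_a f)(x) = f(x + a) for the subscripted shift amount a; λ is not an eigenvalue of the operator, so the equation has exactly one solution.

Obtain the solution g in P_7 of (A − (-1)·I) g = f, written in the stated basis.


write g with unknown coordinates in the stated basis and equate coefficients in (A − (-1)·I) g = f
solving from the highest basis element down gives g = -(2/3)x^4 + (8/3)x^3 - (4/3)x^2 - (40/9)x + 26/81
check: A g = -(2/3)x^4 - (8/3)x^3 + (4/3)x^2 + (40/9)x - 350/81
so A g − (-1)·g = -(4/3)x^4 - 4 = f ✓

the image equals g(x) = -(2/3)x^4 + (8/3)x^3 - (4/3)x^2 - (40/9)x + 26/81


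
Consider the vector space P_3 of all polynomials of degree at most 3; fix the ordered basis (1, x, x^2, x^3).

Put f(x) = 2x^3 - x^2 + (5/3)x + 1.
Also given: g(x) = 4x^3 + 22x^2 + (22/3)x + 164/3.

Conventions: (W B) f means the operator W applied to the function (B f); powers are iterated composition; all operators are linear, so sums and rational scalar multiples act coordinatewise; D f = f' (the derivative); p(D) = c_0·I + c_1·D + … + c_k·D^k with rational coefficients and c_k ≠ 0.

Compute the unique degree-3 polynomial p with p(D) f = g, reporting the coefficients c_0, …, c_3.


c_0 = 2, c_1 = 4, c_2 = 1, c_3 = 4

D^0 f = 2x^3 - x^2 + (5/3)x + 1
D^1 f = 6x^2 - 2x + 5/3
D^2 f = 12x - 2
D^3 f = 12
matching coefficients of g against c_0 f + c_1 Df + … from the top degree down determines the c_i
solution: c_0 = 2, c_1 = 4, c_2 = 1, c_3 = 4


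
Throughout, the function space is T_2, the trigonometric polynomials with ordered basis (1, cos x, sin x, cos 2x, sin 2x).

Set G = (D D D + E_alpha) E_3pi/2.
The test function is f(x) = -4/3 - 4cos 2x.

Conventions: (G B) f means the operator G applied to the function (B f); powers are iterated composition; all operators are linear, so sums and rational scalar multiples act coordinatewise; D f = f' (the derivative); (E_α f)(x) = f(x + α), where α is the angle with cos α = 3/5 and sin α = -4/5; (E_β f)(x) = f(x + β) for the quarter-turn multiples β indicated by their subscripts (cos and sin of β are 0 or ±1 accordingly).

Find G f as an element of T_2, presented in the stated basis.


E_3pi/2 f = -4/3 + 4cos 2x
D E_3pi/2 f = -8sin 2x
D D E_3pi/2 f = -16cos 2x
D D D E_3pi/2 f = 32sin 2x
E_alpha E_3pi/2 f = -4/3 - (28/25)cos 2x + (96/25)sin 2x
(D D D + E_alpha) E_3pi/2 f = -4/3 - (28/25)cos 2x + (896/25)sin 2x

g(x) = -4/3 - (28/25)cos 2x + (896/25)sin 2x
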